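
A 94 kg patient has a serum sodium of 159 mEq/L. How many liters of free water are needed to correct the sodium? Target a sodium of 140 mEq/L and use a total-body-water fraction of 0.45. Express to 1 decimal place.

TBW = 0.45 · 94 = 42.3 L
Free water deficit = TBW · (Na/140 − 1)
= 42.3 · (159/140 − 1)
= 42.3 · 0.1357
= 5.74 L

5.7 L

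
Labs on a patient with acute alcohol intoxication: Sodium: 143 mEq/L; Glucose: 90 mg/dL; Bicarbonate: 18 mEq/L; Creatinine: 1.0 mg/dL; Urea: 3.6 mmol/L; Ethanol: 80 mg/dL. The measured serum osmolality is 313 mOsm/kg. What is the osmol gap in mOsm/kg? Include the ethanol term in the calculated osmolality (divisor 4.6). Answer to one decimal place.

1.0 mOsm/kg

Calculated osmolality = 2·Na + glucose/18 + urea + ethanol/4.6
= 2·143 + 90/18 + 3.6 + 80/4.6
= 286 + 5 + 3.60 + 17.39
= 311.99 mOsm/kg ≈ 312.0 mOsm/kg
Osmolar gap = measured − calculated = 313 − 312.0 = 1.0 mOsm/kg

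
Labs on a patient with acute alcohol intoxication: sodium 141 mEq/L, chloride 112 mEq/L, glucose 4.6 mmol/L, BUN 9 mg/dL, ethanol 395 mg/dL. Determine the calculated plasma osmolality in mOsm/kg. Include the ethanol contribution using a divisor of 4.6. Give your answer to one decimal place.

375.7 mOsm/kg

Calculated osmolality = 2·Na + glucose + BUN/2.8 + ethanol/4.6
= 2·141 + 4.6 + 9/2.8 + 395/4.6
= 282 + 4.60 + 3.21 + 85.87
= 375.68 mOsm/kg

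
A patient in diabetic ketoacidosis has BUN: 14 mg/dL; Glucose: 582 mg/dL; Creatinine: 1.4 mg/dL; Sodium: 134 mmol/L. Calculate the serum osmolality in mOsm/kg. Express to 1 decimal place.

Calculated osmolality = 2·Na + glucose/18 + BUN/2.8
= 2·134 + 582/18 + 14/2.8
= 268 + 32.33 + 5
= 305.33 mOsm/kg

305.3 mOsm/kg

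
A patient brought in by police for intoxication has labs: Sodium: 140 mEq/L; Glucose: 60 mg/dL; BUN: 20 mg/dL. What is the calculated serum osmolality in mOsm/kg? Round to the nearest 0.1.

Calculated osmolality = 2·Na + glucose/18 + BUN/2.8
= 2·140 + 60/18 + 20/2.8
= 280 + 3.33 + 7.14
= 290.47 mOsm/kg

290.5 mOsm/kg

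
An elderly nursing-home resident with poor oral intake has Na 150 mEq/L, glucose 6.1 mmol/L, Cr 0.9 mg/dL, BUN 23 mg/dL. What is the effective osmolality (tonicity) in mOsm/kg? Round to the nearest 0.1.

306.1 mOsm/kg

Effective osmolality excludes urea (freely permeant across cell membranes):
2·Na + glucose
= 2·150 + 6.1
= 300 + 6.1
= 306.1 mOsm/kg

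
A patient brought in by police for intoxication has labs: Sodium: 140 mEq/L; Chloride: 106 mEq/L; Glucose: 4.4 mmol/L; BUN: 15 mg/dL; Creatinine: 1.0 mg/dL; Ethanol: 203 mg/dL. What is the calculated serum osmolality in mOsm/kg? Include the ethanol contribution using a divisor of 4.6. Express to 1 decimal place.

Calculated osmolality = 2·Na + glucose + BUN/2.8 + ethanol/4.6
= 2·140 + 4.4 + 15/2.8 + 203/4.6
= 280 + 4.40 + 5.36 + 44.13
= 333.89 mOsm/kg

333.9 mOsm/kg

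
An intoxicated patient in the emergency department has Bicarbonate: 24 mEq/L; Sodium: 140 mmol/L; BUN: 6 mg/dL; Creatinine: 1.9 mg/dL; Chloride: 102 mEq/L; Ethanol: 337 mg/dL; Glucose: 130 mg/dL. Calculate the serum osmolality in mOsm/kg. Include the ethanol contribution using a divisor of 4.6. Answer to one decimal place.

Calculated osmolality = 2·Na + glucose/18 + BUN/2.8 + ethanol/4.6
= 2·140 + 130/18 + 6/2.8 + 337/4.6
= 280 + 7.22 + 2.14 + 73.26
= 362.62 mOsm/kg

362.6 mOsm/kg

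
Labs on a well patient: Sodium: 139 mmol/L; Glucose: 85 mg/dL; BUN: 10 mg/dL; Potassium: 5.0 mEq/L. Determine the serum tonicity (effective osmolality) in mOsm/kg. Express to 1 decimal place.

282.7 mOsm/kg

Effective osmolality excludes urea (freely permeant across cell membranes):
2·Na + glucose/18
= 2·139 + 85/18
= 278 + 4.72
= 282.72 mOsm/kg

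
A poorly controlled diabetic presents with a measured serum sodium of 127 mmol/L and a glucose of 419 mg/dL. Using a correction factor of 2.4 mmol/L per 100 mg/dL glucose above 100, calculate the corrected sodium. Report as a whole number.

Corrected Na = measured Na + 2.4 · (glucose − 100)/100
= 127 + 2.4 · (419 − 100)/100
= 127 + 7.7
= 134.7 mmol/L

135 mmol/L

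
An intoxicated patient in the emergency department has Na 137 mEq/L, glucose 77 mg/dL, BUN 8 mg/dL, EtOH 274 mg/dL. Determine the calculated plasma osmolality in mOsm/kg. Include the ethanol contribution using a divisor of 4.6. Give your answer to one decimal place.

Calculated osmolality = 2·Na + glucose/18 + BUN/2.8 + ethanol/4.6
= 2·137 + 77/18 + 8/2.8 + 274/4.6
= 274 + 4.28 + 2.86 + 59.57
= 340.71 mOsm/kg

340.7 mOsm/kg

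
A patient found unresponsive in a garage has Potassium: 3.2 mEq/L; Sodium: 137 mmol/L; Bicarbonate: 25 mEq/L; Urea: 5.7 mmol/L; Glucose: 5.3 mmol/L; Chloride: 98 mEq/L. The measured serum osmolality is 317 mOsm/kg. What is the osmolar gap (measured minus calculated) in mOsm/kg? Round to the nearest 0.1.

32.0 mOsm/kg

Calculated osmolality = 2·Na + glucose + urea
= 2·137 + 5.3 + 5.7
= 274 + 5.30 + 5.70
= 285 mOsm/kg ≈ 285.0 mOsm/kg
Osmolar gap = measured − calculated = 317 − 285.0 = 32.0 mOsm/kg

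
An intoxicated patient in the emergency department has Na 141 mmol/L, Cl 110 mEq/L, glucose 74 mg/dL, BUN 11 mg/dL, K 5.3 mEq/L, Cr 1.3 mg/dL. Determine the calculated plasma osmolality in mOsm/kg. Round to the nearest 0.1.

Calculated osmolality = 2·Na + glucose/18 + BUN/2.8
= 2·141 + 74/18 + 11/2.8
= 282 + 4.11 + 3.93
= 290.04 mOsm/kg

290.0 mOsm/kg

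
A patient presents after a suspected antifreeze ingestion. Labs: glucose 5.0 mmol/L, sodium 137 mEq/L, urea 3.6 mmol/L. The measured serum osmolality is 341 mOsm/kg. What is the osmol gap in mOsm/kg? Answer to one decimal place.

58.4 mOsm/kg

Calculated osmolality = 2·Na + glucose + urea
= 2·137 + 5 + 3.6
= 274 + 5 + 3.60
= 282.6 mOsm/kg ≈ 282.6 mOsm/kg
Osmolar gap = measured − calculated = 341 − 282.6 = 58.4 mOsm/kg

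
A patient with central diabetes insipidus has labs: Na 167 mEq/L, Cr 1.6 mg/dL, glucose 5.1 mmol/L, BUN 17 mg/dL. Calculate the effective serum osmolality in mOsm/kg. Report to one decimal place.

Effective osmolality excludes urea (freely permeant across cell membranes):
2·Na + glucose
= 2·167 + 5.1
= 334 + 5.1
= 339.1 mOsm/kg

339.1 mOsm/kg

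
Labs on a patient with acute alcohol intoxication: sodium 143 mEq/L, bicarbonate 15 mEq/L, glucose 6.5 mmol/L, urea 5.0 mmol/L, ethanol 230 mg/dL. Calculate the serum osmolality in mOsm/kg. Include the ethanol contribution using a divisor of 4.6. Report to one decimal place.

Calculated osmolality = 2·Na + glucose + urea + ethanol/4.6
= 2·143 + 6.5 + 5 + 230/4.6
= 286 + 6.50 + 5 + 50
= 347.5 mOsm/kg

347.5 mOsm/kg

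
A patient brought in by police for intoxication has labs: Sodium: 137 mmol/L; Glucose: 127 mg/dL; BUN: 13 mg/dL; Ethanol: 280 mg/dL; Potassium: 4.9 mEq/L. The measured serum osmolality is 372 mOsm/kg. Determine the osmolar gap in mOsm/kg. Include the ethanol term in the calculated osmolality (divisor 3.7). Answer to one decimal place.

Calculated osmolality = 2·Na + glucose/18 + BUN/2.8 + ethanol/3.7
= 2·137 + 127/18 + 13/2.8 + 280/3.7
= 274 + 7.06 + 4.64 + 75.68
= 361.38 mOsm/kg ≈ 361.4 mOsm/kg
Osmolar gap = measured − calculated = 372 − 361.4 = 10.6 mOsm/kg

10.6 mOsm/kg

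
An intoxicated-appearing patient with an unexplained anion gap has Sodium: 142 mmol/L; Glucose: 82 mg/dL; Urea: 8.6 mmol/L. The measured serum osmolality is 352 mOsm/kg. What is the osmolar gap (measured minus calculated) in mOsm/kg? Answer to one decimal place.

Calculated osmolality = 2·Na + glucose/18 + urea
= 2·142 + 82/18 + 8.6
= 284 + 4.56 + 8.60
= 297.16 mOsm/kg ≈ 297.2 mOsm/kg
Osmolar gap = measured − calculated = 352 − 297.2 = 54.8 mOsm/kg

54.8 mOsm/kg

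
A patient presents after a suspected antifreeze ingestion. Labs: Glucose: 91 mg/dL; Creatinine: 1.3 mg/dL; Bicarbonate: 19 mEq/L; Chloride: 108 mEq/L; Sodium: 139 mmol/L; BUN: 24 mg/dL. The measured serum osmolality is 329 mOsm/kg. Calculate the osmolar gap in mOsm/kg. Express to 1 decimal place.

37.4 mOsm/kg

Calculated osmolality = 2·Na + glucose/18 + BUN/2.8
= 2·139 + 91/18 + 24/2.8
= 278 + 5.06 + 8.57
= 291.63 mOsm/kg ≈ 291.6 mOsm/kg
Osmolar gap = measured − calculated = 329 − 291.6 = 37.4 mOsm/kg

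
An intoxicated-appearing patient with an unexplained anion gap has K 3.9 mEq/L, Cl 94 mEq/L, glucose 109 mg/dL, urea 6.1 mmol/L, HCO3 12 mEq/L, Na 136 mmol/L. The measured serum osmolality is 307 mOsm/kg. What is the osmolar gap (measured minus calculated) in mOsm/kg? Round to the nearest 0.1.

22.8 mOsm/kg

Calculated osmolality = 2·Na + glucose/18 + urea
= 2·136 + 109/18 + 6.1
= 272 + 6.06 + 6.10
= 284.16 mOsm/kg ≈ 284.2 mOsm/kg
Osmolar gap = measured − calculated = 307 − 284.2 = 22.8 mOsm/kg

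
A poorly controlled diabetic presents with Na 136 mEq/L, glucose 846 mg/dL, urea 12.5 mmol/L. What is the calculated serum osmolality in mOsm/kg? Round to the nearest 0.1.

Calculated osmolality = 2·Na + glucose/18 + urea
= 2·136 + 846/18 + 12.5
= 272 + 47 + 12.50
= 331.5 mOsm/kg

331.5 mOsm/kg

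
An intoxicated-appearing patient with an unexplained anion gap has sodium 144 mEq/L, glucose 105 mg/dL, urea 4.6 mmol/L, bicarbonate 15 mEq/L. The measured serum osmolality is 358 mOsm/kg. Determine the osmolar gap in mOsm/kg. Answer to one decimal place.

Calculated osmolality = 2·Na + glucose/18 + urea
= 2·144 + 105/18 + 4.6
= 288 + 5.83 + 4.60
= 298.43 mOsm/kg ≈ 298.4 mOsm/kg
Osmolar gap = measured − calculated = 358 − 298.4 = 59.6 mOsm/kg

59.6 mOsm/kg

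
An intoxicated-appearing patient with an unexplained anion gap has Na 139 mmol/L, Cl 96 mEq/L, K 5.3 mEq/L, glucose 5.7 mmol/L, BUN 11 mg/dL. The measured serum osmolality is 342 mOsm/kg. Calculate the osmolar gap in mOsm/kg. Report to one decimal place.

54.4 mOsm/kg

Calculated osmolality = 2·Na + glucose + BUN/2.8
= 2·139 + 5.7 + 11/2.8
= 278 + 5.70 + 3.93
= 287.63 mOsm/kg ≈ 287.6 mOsm/kg
Osmolar gap = measured − calculated = 342 − 287.6 = 54.4 mOsm/kg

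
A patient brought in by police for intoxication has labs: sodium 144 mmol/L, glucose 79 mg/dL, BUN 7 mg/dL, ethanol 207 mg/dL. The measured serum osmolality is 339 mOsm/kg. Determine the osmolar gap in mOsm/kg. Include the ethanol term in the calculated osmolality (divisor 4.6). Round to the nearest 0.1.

-0.9 mOsm/kg

Calculated osmolality = 2·Na + glucose/18 + BUN/2.8 + ethanol/4.6
= 2·144 + 79/18 + 7/2.8 + 207/4.6
= 288 + 4.39 + 2.50 + 45
= 339.89 mOsm/kg ≈ 339.9 mOsm/kg
Osmolar gap = measured − calculated = 339 − 339.9 = -0.9 mOsm/kg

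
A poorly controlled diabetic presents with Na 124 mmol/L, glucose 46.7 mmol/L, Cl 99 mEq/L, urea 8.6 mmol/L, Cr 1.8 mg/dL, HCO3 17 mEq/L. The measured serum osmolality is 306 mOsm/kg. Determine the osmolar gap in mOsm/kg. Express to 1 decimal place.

2.7 mOsm/kg

Calculated osmolality = 2·Na + glucose + urea
= 2·124 + 46.7 + 8.6
= 248 + 46.70 + 8.60
= 303.3 mOsm/kg ≈ 303.3 mOsm/kg
Osmolar gap = measured − calculated = 306 − 303.3 = 2.7 mOsm/kg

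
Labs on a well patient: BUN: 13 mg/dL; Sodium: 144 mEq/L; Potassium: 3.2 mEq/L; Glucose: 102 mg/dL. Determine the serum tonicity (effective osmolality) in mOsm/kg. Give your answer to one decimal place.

293.7 mOsm/kg

Effective osmolality excludes urea (freely permeant across cell membranes):
2·Na + glucose/18
= 2·144 + 102/18
= 288 + 5.67
= 293.67 mOsm/kg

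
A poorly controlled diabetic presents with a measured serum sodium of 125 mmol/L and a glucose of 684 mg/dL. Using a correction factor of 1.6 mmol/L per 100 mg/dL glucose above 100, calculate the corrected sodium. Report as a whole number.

134 mmol/L

Corrected Na = measured Na + 1.6 · (glucose − 100)/100
= 125 + 1.6 · (684 − 100)/100
= 125 + 9.3
= 134.3 mmol/L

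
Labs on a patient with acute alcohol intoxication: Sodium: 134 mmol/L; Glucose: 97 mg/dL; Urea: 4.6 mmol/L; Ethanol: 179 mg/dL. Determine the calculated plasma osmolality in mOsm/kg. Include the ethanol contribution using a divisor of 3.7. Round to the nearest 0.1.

Calculated osmolality = 2·Na + glucose/18 + urea + ethanol/3.7
= 2·134 + 97/18 + 4.6 + 179/3.7
= 268 + 5.39 + 4.60 + 48.38
= 326.37 mOsm/kg

326.4 mOsm/kg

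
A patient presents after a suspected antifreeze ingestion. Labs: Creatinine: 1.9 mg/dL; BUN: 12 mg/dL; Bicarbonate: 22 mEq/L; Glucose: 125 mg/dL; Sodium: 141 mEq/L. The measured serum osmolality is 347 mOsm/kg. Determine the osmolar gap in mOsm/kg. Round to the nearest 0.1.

Calculated osmolality = 2·Na + glucose/18 + BUN/2.8
= 2·141 + 125/18 + 12/2.8
= 282 + 6.94 + 4.29
= 293.23 mOsm/kg ≈ 293.2 mOsm/kg
Osmolar gap = measured − calculated = 347 − 293.2 = 53.8 mOsm/kg

53.8 mOsm/kg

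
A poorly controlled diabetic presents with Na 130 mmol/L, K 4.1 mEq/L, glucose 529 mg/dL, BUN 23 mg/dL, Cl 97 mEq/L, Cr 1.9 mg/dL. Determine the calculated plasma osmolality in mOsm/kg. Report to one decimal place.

297.6 mOsm/kg

Calculated osmolality = 2·Na + glucose/18 + BUN/2.8
= 2·130 + 529/18 + 23/2.8
= 260 + 29.39 + 8.21
= 297.6 mOsm/kg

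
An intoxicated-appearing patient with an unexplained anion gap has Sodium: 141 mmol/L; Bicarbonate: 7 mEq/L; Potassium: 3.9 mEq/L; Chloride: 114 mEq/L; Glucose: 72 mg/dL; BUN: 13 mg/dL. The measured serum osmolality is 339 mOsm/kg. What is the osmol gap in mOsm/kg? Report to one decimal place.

Calculated osmolality = 2·Na + glucose/18 + BUN/2.8
= 2·141 + 72/18 + 13/2.8
= 282 + 4 + 4.64
= 290.64 mOsm/kg ≈ 290.6 mOsm/kg
Osmolar gap = measured − calculated = 339 − 290.6 = 48.4 mOsm/kg

48.4 mOsm/kg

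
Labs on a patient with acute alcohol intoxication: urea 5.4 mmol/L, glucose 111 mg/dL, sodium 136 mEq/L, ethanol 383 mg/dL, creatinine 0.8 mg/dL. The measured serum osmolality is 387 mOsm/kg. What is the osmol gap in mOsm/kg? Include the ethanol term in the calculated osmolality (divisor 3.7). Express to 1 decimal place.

-0.1 mOsm/kg

Calculated osmolality = 2·Na + glucose/18 + urea + ethanol/3.7
= 2·136 + 111/18 + 5.4 + 383/3.7
= 272 + 6.17 + 5.40 + 103.51
= 387.08 mOsm/kg ≈ 387.1 mOsm/kg
Osmolar gap = measured − calculated = 387 − 387.1 = -0.1 mOsm/kg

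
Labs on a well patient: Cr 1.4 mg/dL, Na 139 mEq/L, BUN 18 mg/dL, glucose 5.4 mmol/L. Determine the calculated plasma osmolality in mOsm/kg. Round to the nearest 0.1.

Calculated osmolality = 2·Na + glucose + BUN/2.8
= 2·139 + 5.4 + 18/2.8
= 278 + 5.40 + 6.43
= 289.83 mOsm/kg

289.8 mOsm/kg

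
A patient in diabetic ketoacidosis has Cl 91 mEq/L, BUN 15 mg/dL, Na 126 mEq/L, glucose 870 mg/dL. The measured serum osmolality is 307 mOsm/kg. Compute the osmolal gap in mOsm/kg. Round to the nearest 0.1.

1.3 mOsm/kg

Calculated osmolality = 2·Na + glucose/18 + BUN/2.8
= 2·126 + 870/18 + 15/2.8
= 252 + 48.33 + 5.36
= 305.69 mOsm/kg ≈ 305.7 mOsm/kg
Osmolar gap = measured − calculated = 307 − 305.7 = 1.3 mOsm/kg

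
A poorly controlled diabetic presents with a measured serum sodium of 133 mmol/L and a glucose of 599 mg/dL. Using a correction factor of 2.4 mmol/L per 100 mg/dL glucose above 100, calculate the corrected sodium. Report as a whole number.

145 mmol/L

Corrected Na = measured Na + 2.4 · (glucose − 100)/100
= 133 + 2.4 · (599 − 100)/100
= 133 + 12
= 145 mmol/L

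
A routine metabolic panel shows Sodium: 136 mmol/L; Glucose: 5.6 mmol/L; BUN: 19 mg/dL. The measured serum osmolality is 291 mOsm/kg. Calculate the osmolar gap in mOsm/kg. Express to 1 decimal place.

6.6 mOsm/kg

Calculated osmolality = 2·Na + glucose + BUN/2.8
= 2·136 + 5.6 + 19/2.8
= 272 + 5.60 + 6.79
= 284.39 mOsm/kg ≈ 284.4 mOsm/kg
Osmolar gap = measured − calculated = 291 − 284.4 = 6.6 mOsm/kg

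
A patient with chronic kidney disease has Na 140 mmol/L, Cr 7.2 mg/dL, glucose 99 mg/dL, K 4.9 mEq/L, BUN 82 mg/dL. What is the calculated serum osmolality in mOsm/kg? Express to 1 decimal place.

314.8 mOsm/kg

Calculated osmolality = 2·Na + glucose/18 + BUN/2.8
= 2·140 + 99/18 + 82/2.8
= 280 + 5.50 + 29.29
= 314.79 mOsm/kg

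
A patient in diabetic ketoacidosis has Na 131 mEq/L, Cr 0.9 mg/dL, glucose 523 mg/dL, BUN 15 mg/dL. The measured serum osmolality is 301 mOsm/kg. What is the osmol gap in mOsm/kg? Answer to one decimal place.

Calculated osmolality = 2·Na + glucose/18 + BUN/2.8
= 2·131 + 523/18 + 15/2.8
= 262 + 29.06 + 5.36
= 296.42 mOsm/kg ≈ 296.4 mOsm/kg
Osmolar gap = measured − calculated = 301 − 296.4 = 4.6 mOsm/kg

4.6 mOsm/kg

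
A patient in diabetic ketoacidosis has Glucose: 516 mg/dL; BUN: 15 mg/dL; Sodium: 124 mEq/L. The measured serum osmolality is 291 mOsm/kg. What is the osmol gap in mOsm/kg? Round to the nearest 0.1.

Calculated osmolality = 2·Na + glucose/18 + BUN/2.8
= 2·124 + 516/18 + 15/2.8
= 248 + 28.67 + 5.36
= 282.03 mOsm/kg ≈ 282.0 mOsm/kg
Osmolar gap = measured − calculated = 291 − 282.0 = 9.0 mOsm/kg

9.0 mOsm/kg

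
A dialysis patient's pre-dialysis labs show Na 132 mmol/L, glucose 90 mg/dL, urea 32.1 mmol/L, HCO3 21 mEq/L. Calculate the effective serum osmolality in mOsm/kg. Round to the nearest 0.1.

Effective osmolality excludes urea (freely permeant across cell membranes):
2·Na + glucose/18
= 2·132 + 90/18
= 264 + 5
= 269 mOsm/kg

269.0 mOsm/kg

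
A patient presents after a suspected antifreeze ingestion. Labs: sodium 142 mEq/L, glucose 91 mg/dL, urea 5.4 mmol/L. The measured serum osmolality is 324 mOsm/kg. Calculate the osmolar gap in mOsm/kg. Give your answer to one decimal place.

Calculated osmolality = 2·Na + glucose/18 + urea
= 2·142 + 91/18 + 5.4
= 284 + 5.06 + 5.40
= 294.46 mOsm/kg ≈ 294.5 mOsm/kg
Osmolar gap = measured − calculated = 324 − 294.5 = 29.5 mOsm/kg

29.5 mOsm/kg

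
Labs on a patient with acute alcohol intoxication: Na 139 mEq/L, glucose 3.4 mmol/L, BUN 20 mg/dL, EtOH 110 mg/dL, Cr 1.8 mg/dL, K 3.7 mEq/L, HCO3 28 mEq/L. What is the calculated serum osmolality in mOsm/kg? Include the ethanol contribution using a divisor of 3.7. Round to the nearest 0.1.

318.3 mOsm/kg

Calculated osmolality = 2·Na + glucose + BUN/2.8 + ethanol/3.7
= 2·139 + 3.4 + 20/2.8 + 110/3.7
= 278 + 3.40 + 7.14 + 29.73
= 318.27 mOsm/kg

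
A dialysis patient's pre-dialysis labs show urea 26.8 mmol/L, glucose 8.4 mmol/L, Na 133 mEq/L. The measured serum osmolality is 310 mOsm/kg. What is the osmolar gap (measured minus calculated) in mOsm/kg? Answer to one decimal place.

8.8 mOsm/kg

Calculated osmolality = 2·Na + glucose + urea
= 2·133 + 8.4 + 26.8
= 266 + 8.40 + 26.80
= 301.2 mOsm/kg ≈ 301.2 mOsm/kg
Osmolar gap = measured − calculated = 310 − 301.2 = 8.8 mOsm/kg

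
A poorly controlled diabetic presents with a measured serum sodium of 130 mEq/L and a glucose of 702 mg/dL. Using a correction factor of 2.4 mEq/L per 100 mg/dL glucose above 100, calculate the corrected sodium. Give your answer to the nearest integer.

144 mEq/L

Corrected Na = measured Na + 2.4 · (glucose − 100)/100
= 130 + 2.4 · (702 − 100)/100
= 130 + 14.4
= 144.4 mEq/L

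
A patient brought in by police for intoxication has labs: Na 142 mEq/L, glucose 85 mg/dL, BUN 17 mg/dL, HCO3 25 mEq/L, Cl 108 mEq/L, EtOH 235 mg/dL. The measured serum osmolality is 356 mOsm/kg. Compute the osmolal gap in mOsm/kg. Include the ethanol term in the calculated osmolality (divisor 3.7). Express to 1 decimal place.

Calculated osmolality = 2·Na + glucose/18 + BUN/2.8 + ethanol/3.7
= 2·142 + 85/18 + 17/2.8 + 235/3.7
= 284 + 4.72 + 6.07 + 63.51
= 358.3 mOsm/kg ≈ 358.3 mOsm/kg
Osmolar gap = measured − calculated = 356 − 358.3 = -2.3 mOsm/kg

-2.3 mOsm/kg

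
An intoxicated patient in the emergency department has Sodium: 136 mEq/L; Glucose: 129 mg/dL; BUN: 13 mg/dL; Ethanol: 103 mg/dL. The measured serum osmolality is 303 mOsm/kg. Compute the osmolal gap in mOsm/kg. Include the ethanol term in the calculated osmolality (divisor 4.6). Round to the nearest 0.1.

-3.2 mOsm/kg

Calculated osmolality = 2·Na + glucose/18 + BUN/2.8 + ethanol/4.6
= 2·136 + 129/18 + 13/2.8 + 103/4.6
= 272 + 7.17 + 4.64 + 22.39
= 306.2 mOsm/kg ≈ 306.2 mOsm/kg
Osmolar gap = measured − calculated = 303 − 306.2 = -3.2 mOsm/kg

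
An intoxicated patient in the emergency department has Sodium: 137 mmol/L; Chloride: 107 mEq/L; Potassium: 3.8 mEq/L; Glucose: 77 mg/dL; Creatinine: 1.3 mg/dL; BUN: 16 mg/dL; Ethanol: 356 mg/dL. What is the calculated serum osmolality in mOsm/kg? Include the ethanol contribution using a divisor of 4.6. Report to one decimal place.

Calculated osmolality = 2·Na + glucose/18 + BUN/2.8 + ethanol/4.6
= 2·137 + 77/18 + 16/2.8 + 356/4.6
= 274 + 4.28 + 5.71 + 77.39
= 361.38 mOsm/kg

361.4 mOsm/kg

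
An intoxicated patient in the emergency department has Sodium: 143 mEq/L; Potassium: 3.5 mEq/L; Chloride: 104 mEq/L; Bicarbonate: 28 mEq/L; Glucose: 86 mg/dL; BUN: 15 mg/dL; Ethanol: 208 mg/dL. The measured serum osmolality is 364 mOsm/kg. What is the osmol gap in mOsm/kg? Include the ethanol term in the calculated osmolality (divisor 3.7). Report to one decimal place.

Calculated osmolality = 2·Na + glucose/18 + BUN/2.8 + ethanol/3.7
= 2·143 + 86/18 + 15/2.8 + 208/3.7
= 286 + 4.78 + 5.36 + 56.22
= 352.36 mOsm/kg ≈ 352.4 mOsm/kg
Osmolar gap = measured − calculated = 364 − 352.4 = 11.6 mOsm/kg

11.6 mOsm/kg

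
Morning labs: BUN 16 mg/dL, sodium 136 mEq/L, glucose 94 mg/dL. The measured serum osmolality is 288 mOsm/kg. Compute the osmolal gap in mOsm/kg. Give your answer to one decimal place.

Calculated osmolality = 2·Na + glucose/18 + BUN/2.8
= 2·136 + 94/18 + 16/2.8
= 272 + 5.22 + 5.71
= 282.93 mOsm/kg ≈ 282.9 mOsm/kg
Osmolar gap = measured − calculated = 288 − 282.9 = 5.1 mOsm/kg

5.1 mOsm/kg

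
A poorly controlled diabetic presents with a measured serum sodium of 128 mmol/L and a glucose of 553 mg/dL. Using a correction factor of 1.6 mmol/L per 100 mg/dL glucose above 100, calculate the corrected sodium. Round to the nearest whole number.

135 mmol/L

Corrected Na = measured Na + 1.6 · (glucose − 100)/100
= 128 + 1.6 · (553 − 100)/100
= 128 + 7.2
= 135.2 mmol/L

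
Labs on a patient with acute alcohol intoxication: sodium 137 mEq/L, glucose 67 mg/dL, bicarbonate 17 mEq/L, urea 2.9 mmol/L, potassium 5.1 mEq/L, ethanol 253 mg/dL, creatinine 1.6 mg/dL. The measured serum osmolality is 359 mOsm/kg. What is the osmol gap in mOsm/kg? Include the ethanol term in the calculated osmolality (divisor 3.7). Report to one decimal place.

Calculated osmolality = 2·Na + glucose/18 + urea + ethanol/3.7
= 2·137 + 67/18 + 2.9 + 253/3.7
= 274 + 3.72 + 2.90 + 68.38
= 349 mOsm/kg ≈ 349.0 mOsm/kg
Osmolar gap = measured − calculated = 359 − 349.0 = 10.0 mOsm/kg

10.0 mOsm/kg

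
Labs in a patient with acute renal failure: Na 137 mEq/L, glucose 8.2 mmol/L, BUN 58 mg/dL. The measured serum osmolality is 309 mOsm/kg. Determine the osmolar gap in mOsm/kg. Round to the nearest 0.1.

6.1 mOsm/kg

Calculated osmolality = 2·Na + glucose + BUN/2.8
= 2·137 + 8.2 + 58/2.8
= 274 + 8.20 + 20.71
= 302.91 mOsm/kg ≈ 302.9 mOsm/kg
Osmolar gap = measured − calculated = 309 − 302.9 = 6.1 mOsm/kg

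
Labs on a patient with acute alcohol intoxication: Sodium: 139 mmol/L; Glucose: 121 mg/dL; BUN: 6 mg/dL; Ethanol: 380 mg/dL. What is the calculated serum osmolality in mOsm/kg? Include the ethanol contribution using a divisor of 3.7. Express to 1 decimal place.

Calculated osmolality = 2·Na + glucose/18 + BUN/2.8 + ethanol/3.7
= 2·139 + 121/18 + 6/2.8 + 380/3.7
= 278 + 6.72 + 2.14 + 102.70
= 389.56 mOsm/kg

389.6 mOsm/kg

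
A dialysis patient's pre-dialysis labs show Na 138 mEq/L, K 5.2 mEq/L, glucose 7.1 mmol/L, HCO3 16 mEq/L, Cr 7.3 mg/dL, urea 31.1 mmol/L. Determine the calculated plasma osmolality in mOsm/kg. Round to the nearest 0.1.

314.2 mOsm/kg

Calculated osmolality = 2·Na + glucose + urea
= 2·138 + 7.1 + 31.1
= 276 + 7.10 + 31.10
= 314.2 mOsm/kg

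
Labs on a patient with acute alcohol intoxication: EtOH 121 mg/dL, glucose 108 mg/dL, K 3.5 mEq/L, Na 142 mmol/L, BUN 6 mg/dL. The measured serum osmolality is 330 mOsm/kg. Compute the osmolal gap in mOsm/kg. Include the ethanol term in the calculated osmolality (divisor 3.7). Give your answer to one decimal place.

Calculated osmolality = 2·Na + glucose/18 + BUN/2.8 + ethanol/3.7
= 2·142 + 108/18 + 6/2.8 + 121/3.7
= 284 + 6 + 2.14 + 32.70
= 324.84 mOsm/kg ≈ 324.8 mOsm/kg
Osmolar gap = measured − calculated = 330 − 324.8 = 5.2 mOsm/kg

5.2 mOsm/kg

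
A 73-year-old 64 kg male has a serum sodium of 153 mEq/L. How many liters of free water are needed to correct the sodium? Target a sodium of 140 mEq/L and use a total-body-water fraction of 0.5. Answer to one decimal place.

TBW = 0.5 · 64 = 32 L
Free water deficit = TBW · (Na/140 − 1)
= 32 · (153/140 − 1)
= 32 · 0.0929
= 2.97 L

3.0 L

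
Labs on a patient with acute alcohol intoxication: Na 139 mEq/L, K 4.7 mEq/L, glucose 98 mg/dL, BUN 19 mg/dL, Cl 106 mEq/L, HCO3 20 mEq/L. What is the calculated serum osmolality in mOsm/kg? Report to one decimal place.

290.2 mOsm/kg

Calculated osmolality = 2·Na + glucose/18 + BUN/2.8
= 2·139 + 98/18 + 19/2.8
= 278 + 5.44 + 6.79
= 290.23 mOsm/kg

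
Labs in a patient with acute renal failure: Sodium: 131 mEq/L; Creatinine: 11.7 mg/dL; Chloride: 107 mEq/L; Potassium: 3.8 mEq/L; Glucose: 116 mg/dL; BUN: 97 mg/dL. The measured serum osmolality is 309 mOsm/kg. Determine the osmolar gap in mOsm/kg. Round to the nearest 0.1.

Calculated osmolality = 2·Na + glucose/18 + BUN/2.8
= 2·131 + 116/18 + 97/2.8
= 262 + 6.44 + 34.64
= 303.08 mOsm/kg ≈ 303.1 mOsm/kg
Osmolar gap = measured − calculated = 309 − 303.1 = 5.9 mOsm/kg

5.9 mOsm/kg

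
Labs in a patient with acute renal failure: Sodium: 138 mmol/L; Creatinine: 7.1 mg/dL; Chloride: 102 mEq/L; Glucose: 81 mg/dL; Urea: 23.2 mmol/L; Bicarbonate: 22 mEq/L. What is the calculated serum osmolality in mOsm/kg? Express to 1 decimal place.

303.7 mOsm/kg

Calculated osmolality = 2·Na + glucose/18 + urea
= 2·138 + 81/18 + 23.2
= 276 + 4.50 + 23.20
= 303.7 mOsm/kg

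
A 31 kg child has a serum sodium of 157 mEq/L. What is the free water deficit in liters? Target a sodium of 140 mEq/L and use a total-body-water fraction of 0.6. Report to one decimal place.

TBW = 0.6 · 31 = 18.6 L
Free water deficit = TBW · (Na/140 − 1)
= 18.6 · (157/140 − 1)
= 18.6 · 0.1214
= 2.26 L

2.3 L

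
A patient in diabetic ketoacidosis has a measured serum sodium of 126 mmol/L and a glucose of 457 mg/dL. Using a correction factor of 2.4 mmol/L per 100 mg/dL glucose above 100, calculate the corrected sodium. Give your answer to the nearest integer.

135 mmol/L

Corrected Na = measured Na + 2.4 · (glucose − 100)/100
= 126 + 2.4 · (457 − 100)/100
= 126 + 8.6
= 134.6 mmol/L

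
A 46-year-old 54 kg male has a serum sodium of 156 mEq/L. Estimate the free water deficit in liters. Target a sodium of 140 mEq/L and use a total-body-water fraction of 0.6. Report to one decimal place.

3.7 L

TBW = 0.6 · 54 = 32.4 L
Free water deficit = TBW · (Na/140 − 1)
= 32.4 · (156/140 − 1)
= 32.4 · 0.1143
= 3.7 L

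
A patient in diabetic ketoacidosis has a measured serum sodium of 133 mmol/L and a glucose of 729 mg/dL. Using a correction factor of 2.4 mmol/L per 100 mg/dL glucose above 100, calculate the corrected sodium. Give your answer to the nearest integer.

148 mmol/L

Corrected Na = measured Na + 2.4 · (glucose − 100)/100
= 133 + 2.4 · (729 − 100)/100
= 133 + 15.1
= 148.1 mmol/L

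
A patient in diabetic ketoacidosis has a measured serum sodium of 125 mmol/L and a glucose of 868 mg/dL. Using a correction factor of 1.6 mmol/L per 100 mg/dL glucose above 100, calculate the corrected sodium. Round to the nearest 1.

Corrected Na = measured Na + 1.6 · (glucose − 100)/100
= 125 + 1.6 · (868 − 100)/100
= 125 + 12.3
= 137.3 mmol/L

137 mmol/L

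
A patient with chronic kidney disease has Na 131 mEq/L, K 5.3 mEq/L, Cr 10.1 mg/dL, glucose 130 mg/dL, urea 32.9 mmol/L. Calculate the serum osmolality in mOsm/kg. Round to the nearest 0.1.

302.1 mOsm/kg

Calculated osmolality = 2·Na + glucose/18 + urea
= 2·131 + 130/18 + 32.9
= 262 + 7.22 + 32.90
= 302.12 mOsm/kg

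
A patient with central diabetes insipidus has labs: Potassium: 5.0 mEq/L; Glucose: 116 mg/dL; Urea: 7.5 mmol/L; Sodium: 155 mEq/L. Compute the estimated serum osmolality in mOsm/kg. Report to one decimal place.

323.9 mOsm/kg

Calculated osmolality = 2·Na + glucose/18 + urea
= 2·155 + 116/18 + 7.5
= 310 + 6.44 + 7.50
= 323.94 mOsm/kg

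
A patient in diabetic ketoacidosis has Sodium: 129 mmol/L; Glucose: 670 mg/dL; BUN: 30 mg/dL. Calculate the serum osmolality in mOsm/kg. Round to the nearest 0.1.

Calculated osmolality = 2·Na + glucose/18 + BUN/2.8
= 2·129 + 670/18 + 30/2.8
= 258 + 37.22 + 10.71
= 305.93 mOsm/kg

305.9 mOsm/kg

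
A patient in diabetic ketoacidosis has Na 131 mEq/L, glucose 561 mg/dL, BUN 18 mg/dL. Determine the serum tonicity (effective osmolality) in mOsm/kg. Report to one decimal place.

Effective osmolality excludes urea (freely permeant across cell membranes):
2·Na + glucose/18
= 2·131 + 561/18
= 262 + 31.17
= 293.17 mOsm/kg

293.2 mOsm/kg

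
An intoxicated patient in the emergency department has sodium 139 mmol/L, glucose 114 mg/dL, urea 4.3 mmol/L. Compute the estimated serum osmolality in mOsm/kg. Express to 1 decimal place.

Calculated osmolality = 2·Na + glucose/18 + urea
= 2·139 + 114/18 + 4.3
= 278 + 6.33 + 4.30
= 288.63 mOsm/kg

288.6 mOsm/kg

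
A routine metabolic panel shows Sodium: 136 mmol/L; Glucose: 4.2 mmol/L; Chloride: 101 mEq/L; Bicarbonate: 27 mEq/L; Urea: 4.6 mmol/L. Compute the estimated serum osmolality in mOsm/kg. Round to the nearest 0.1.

Calculated osmolality = 2·Na + glucose + urea
= 2·136 + 4.2 + 4.6
= 272 + 4.20 + 4.60
= 280.8 mOsm/kg

280.8 mOsm/kg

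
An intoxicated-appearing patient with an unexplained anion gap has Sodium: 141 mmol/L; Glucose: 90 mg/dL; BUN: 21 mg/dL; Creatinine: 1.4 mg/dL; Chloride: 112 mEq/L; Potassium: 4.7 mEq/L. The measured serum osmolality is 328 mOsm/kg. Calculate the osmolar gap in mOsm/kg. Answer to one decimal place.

33.5 mOsm/kg

Calculated osmolality = 2·Na + glucose/18 + BUN/2.8
= 2·141 + 90/18 + 21/2.8
= 282 + 5 + 7.50
= 294.5 mOsm/kg ≈ 294.5 mOsm/kg
Osmolar gap = measured − calculated = 328 − 294.5 = 33.5 mOsm/kg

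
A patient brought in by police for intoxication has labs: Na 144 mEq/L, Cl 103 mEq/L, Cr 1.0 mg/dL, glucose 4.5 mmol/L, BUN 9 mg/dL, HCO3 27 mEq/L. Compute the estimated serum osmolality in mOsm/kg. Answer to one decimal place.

295.7 mOsm/kg

Calculated osmolality = 2·Na + glucose + BUN/2.8
= 2·144 + 4.5 + 9/2.8
= 288 + 4.50 + 3.21
= 295.71 mOsm/kg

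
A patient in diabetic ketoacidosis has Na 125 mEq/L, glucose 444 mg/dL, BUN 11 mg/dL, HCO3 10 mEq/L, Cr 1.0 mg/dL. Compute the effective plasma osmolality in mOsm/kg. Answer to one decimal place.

274.7 mOsm/kg

Effective osmolality excludes urea (freely permeant across cell membranes):
2·Na + glucose/18
= 2·125 + 444/18
= 250 + 24.67
= 274.67 mOsm/kg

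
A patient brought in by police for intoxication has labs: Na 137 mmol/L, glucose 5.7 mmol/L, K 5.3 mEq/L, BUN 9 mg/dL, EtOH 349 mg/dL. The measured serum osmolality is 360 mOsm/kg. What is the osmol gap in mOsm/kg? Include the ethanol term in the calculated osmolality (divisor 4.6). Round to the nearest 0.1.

Calculated osmolality = 2·Na + glucose + BUN/2.8 + ethanol/4.6
= 2·137 + 5.7 + 9/2.8 + 349/4.6
= 274 + 5.70 + 3.21 + 75.87
= 358.78 mOsm/kg ≈ 358.8 mOsm/kg
Osmolar gap = measured − calculated = 360 − 358.8 = 1.2 mOsm/kg

1.2 mOsm/kg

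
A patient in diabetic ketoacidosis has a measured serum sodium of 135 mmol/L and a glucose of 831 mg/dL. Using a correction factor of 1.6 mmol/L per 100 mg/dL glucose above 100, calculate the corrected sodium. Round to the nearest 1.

Corrected Na = measured Na + 1.6 · (glucose − 100)/100
= 135 + 1.6 · (831 − 100)/100
= 135 + 11.7
= 146.7 mmol/L

147 mmol/L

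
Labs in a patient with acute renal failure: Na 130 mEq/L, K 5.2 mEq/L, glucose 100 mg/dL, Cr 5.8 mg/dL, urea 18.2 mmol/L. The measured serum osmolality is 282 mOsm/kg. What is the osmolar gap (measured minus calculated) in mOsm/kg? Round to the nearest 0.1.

-1.8 mOsm/kg

Calculated osmolality = 2·Na + glucose/18 + urea
= 2·130 + 100/18 + 18.2
= 260 + 5.56 + 18.20
= 283.76 mOsm/kg ≈ 283.8 mOsm/kg
Osmolar gap = measured − calculated = 282 − 283.8 = -1.8 mOsm/kg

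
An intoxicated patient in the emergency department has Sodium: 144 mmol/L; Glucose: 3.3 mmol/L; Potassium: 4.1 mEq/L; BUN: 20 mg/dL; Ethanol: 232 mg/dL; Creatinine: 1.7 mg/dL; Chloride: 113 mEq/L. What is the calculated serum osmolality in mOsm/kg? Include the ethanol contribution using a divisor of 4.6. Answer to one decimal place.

348.9 mOsm/kg

Calculated osmolality = 2·Na + glucose + BUN/2.8 + ethanol/4.6
= 2·144 + 3.3 + 20/2.8 + 232/4.6
= 288 + 3.30 + 7.14 + 50.43
= 348.87 mOsm/kg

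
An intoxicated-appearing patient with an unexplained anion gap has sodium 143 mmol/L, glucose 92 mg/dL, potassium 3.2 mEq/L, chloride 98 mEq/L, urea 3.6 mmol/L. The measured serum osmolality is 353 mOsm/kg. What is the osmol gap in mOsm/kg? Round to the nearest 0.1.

58.3 mOsm/kg

Calculated osmolality = 2·Na + glucose/18 + urea
= 2·143 + 92/18 + 3.6
= 286 + 5.11 + 3.60
= 294.71 mOsm/kg ≈ 294.7 mOsm/kg
Osmolar gap = measured − calculated = 353 − 294.7 = 58.3 mOsm/kg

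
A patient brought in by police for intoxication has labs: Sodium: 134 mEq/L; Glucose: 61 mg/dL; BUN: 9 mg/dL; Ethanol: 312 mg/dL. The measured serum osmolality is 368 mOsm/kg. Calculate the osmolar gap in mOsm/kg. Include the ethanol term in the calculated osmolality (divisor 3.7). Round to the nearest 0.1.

Calculated osmolality = 2·Na + glucose/18 + BUN/2.8 + ethanol/3.7
= 2·134 + 61/18 + 9/2.8 + 312/3.7
= 268 + 3.39 + 3.21 + 84.32
= 358.92 mOsm/kg ≈ 358.9 mOsm/kg
Osmolar gap = measured − calculated = 368 − 358.9 = 9.1 mOsm/kg

9.1 mOsm/kg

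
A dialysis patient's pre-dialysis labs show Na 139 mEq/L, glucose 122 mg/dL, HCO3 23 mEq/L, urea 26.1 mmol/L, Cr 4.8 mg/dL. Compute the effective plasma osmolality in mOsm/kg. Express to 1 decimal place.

Effective osmolality excludes urea (freely permeant across cell membranes):
2·Na + glucose/18
= 2·139 + 122/18
= 278 + 6.78
= 284.78 mOsm/kg

284.8 mOsm/kg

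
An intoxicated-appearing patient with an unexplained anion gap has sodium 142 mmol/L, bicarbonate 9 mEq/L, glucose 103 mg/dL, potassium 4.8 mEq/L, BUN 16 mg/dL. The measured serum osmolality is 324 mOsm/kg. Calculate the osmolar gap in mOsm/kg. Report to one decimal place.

Calculated osmolality = 2·Na + glucose/18 + BUN/2.8
= 2·142 + 103/18 + 16/2.8
= 284 + 5.72 + 5.71
= 295.43 mOsm/kg ≈ 295.4 mOsm/kg
Osmolar gap = measured − calculated = 324 − 295.4 = 28.6 mOsm/kg

28.6 mOsm/kg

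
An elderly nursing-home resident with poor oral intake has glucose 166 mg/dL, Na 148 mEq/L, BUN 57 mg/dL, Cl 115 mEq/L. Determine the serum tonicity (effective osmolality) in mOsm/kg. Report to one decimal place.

305.2 mOsm/kg

Effective osmolality excludes urea (freely permeant across cell membranes):
2·Na + glucose/18
= 2·148 + 166/18
= 296 + 9.22
= 305.22 mOsm/kg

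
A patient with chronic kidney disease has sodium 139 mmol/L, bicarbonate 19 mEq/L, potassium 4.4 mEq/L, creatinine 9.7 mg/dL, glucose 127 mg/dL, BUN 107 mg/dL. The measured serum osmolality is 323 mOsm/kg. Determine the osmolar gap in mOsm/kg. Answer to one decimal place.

-0.3 mOsm/kg

Calculated osmolality = 2·Na + glucose/18 + BUN/2.8
= 2·139 + 127/18 + 107/2.8
= 278 + 7.06 + 38.21
= 323.27 mOsm/kg ≈ 323.3 mOsm/kg
Osmolar gap = measured − calculated = 323 − 323.3 = -0.3 mOsm/kg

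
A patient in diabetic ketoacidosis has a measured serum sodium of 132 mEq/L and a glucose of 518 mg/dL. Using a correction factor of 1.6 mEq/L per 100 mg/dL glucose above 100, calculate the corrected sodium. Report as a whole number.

Corrected Na = measured Na + 1.6 · (glucose − 100)/100
= 132 + 1.6 · (518 − 100)/100
= 132 + 6.7
= 138.7 mEq/L

139 mEq/L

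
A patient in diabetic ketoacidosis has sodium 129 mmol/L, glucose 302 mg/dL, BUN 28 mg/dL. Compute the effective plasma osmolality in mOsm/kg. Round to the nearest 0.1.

Effective osmolality excludes urea (freely permeant across cell membranes):
2·Na + glucose/18
= 2·129 + 302/18
= 258 + 16.78
= 274.78 mOsm/kg

274.8 mOsm/kg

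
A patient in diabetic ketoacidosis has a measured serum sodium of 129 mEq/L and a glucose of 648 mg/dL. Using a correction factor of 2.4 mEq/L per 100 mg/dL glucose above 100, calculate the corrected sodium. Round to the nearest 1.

142 mEq/L

Corrected Na = measured Na + 2.4 · (glucose − 100)/100
= 129 + 2.4 · (648 − 100)/100
= 129 + 13.2
= 142.2 mEq/L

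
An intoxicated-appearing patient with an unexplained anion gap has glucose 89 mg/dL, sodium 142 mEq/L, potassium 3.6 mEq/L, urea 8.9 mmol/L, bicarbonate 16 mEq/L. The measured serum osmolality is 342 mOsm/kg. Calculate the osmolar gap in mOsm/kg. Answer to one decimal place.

44.2 mOsm/kg

Calculated osmolality = 2·Na + glucose/18 + urea
= 2·142 + 89/18 + 8.9
= 284 + 4.94 + 8.90
= 297.84 mOsm/kg ≈ 297.8 mOsm/kg
Osmolar gap = measured − calculated = 342 − 297.8 = 44.2 mOsm/kg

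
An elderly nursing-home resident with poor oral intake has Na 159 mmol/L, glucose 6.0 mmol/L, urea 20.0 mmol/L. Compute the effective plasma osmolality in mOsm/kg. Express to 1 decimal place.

324.0 mOsm/kg

Effective osmolality excludes urea (freely permeant across cell membranes):
2·Na + glucose
= 2·159 + 6
= 318 + 6
= 324 mOsm/kg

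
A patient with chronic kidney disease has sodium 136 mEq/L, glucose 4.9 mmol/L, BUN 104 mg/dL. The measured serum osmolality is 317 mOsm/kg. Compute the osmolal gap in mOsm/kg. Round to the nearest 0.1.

3.0 mOsm/kg

Calculated osmolality = 2·Na + glucose + BUN/2.8
= 2·136 + 4.9 + 104/2.8
= 272 + 4.90 + 37.14
= 314.04 mOsm/kg ≈ 314.0 mOsm/kg
Osmolar gap = measured − calculated = 317 − 314.0 = 3.0 mOsm/kg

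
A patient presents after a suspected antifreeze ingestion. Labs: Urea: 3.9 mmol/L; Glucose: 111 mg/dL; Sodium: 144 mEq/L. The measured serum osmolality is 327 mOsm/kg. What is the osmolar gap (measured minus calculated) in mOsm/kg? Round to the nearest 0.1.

28.9 mOsm/kg

Calculated osmolality = 2·Na + glucose/18 + urea
= 2·144 + 111/18 + 3.9
= 288 + 6.17 + 3.90
= 298.07 mOsm/kg ≈ 298.1 mOsm/kg
Osmolar gap = measured − calculated = 327 − 298.1 = 28.9 mOsm/kg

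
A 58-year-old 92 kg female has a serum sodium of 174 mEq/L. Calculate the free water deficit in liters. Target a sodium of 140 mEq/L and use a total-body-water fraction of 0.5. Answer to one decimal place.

11.2 L

TBW = 0.5 · 92 = 46 L
Free water deficit = TBW · (Na/140 − 1)
= 46 · (174/140 − 1)
= 46 · 0.2429
= 11.17 L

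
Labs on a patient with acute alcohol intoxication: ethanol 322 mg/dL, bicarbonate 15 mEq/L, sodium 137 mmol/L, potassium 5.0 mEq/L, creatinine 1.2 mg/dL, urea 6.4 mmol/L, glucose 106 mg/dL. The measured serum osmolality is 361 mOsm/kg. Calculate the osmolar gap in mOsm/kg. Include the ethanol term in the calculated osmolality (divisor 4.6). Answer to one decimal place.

4.7 mOsm/kg

Calculated osmolality = 2·Na + glucose/18 + urea + ethanol/4.6
= 2·137 + 106/18 + 6.4 + 322/4.6
= 274 + 5.89 + 6.40 + 70
= 356.29 mOsm/kg ≈ 356.3 mOsm/kg
Osmolar gap = measured − calculated = 361 − 356.3 = 4.7 mOsm/kg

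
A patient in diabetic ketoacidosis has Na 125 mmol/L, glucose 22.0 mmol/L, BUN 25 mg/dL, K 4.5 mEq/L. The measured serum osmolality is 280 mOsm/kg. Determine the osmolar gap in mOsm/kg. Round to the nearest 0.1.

Calculated osmolality = 2·Na + glucose + BUN/2.8
= 2·125 + 22 + 25/2.8
= 250 + 22 + 8.93
= 280.93 mOsm/kg ≈ 280.9 mOsm/kg
Osmolar gap = measured − calculated = 280 − 280.9 = -0.9 mOsm/kg

-0.9 mOsm/kg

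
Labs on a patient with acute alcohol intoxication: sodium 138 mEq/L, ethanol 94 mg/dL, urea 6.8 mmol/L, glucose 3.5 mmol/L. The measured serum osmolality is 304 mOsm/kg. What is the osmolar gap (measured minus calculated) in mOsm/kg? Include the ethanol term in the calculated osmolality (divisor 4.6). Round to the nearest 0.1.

-2.7 mOsm/kg

Calculated osmolality = 2·Na + glucose + urea + ethanol/4.6
= 2·138 + 3.5 + 6.8 + 94/4.6
= 276 + 3.50 + 6.80 + 20.43
= 306.73 mOsm/kg ≈ 306.7 mOsm/kg
Osmolar gap = measured − calculated = 304 − 306.7 = -2.7 mOsm/kg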